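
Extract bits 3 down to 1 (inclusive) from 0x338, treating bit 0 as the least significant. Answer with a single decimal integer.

4

v = 1100111000
Shift right by 1: 110011100
Mask low 3 bits: 100 = 4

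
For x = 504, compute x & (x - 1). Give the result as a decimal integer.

x = 111111000 = 504
x - 1 = 111110111
AND   = 111110000 = 496
(x & (x - 1) clears the lowest set bit of x.)

496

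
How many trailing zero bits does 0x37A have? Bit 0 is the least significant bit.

0x37A = 1101111010
Trailing zeros: 1, so the lowest set bit is bit 1 (value 2).

1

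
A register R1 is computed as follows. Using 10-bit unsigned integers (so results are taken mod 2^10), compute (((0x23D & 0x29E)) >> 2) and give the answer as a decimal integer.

0x23D = 1000111101
0x29E = 1010011110
→ & → 1000011100 = 540
→ >> 2 → 0010000111 = 135

135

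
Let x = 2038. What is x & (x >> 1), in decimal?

x = 11111110110 = 2038
x>>1 = 01111111011
AND  = 01111110010 = 1010
(x & (x >> 1) has a 1 wherever x has two consecutive 1 bits.)

1010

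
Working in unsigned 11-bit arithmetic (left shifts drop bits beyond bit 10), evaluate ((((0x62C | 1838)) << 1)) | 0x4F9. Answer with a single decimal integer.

0x62C = 11000101100
1838 = 11100101110
→ | → 11100101110 = 1838
→ << 1 (mod 2^11) → 11001011100 = 1628
0x4F9 = 10011111001
→ | → 11011111101 = 1789

1789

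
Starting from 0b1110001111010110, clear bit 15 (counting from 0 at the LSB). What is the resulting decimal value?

25558

x = 1110001111010110
bit 15 is currently 1; clear it via x & ~(1 << 15) = x & ~32768
→ 0110001111010110 = 25558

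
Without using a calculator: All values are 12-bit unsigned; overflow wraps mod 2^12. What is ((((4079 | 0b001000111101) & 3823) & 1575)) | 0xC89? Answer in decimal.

3759

4079 = 111111101111
0b001000111101 = 001000111101
→ | → 111111111111 = 4095
3823 = 111011101111
→ & → 111011101111 = 3823
1575 = 011000100111
→ & → 011000100111 = 1575
0xC89 = 110010001001
→ | → 111010101111 = 3759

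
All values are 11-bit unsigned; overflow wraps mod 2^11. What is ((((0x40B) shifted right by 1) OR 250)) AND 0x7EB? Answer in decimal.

0x40B = 10000001011
→ shifted right by 1 → 01000000101 = 517
250 = 00011111010
→ OR → 01011111111 = 767
0x7EB = 11111101011
→ AND → 01011101011 = 747

747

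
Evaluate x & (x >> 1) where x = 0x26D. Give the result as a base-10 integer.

x = 1001101101 = 621
x>>1 = 0100110110
AND  = 0000100100 = 36
(x & (x >> 1) has a 1 wherever x has two consecutive 1 bits.)

36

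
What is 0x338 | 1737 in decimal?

0x338 = 01100111000
1737 = 11011001001
 OR → 11111111001 = 2041

2041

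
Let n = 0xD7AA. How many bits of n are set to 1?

0xD7AA = 1101011110101010
Count the 1s: 1 + 1 + 1 + 1 + 1 + 1 + 1 + 1 + 1 + 1 = 10

10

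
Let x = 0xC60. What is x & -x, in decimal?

32

x = 110001100000 = 3168
-x (two's complement) = …001110100000
AND   = 000000100000 = 32
(x & -x isolates the lowest set bit of x.)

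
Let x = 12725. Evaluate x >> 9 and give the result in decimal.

24

12725 = 11000110110101
shift right by 9 → 00000000011000 = 24
(equivalently, floor(12725 / 512))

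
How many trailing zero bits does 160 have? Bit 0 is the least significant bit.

5

160 = 10100000
Trailing zeros: 5, so the lowest set bit is bit 5 (value 32).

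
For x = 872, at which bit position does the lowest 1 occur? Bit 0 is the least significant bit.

3

872 = 1101101000
Trailing zeros: 3, so the lowest set bit is bit 3 (value 8).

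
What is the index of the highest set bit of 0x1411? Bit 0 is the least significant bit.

0x1411 = 1010000010001
The topmost 1 is at position 12 (since 2^12 = 4096 ≤ 5137 < 8192).

12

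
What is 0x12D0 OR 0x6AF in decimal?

0x12D0 = 1001011010000
0x6AF = 0011010101111
 OR → 1011011111111 = 5887

5887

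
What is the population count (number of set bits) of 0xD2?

4

0xD2 = 11010010
Count the 1s: 1 + 1 + 1 + 1 = 4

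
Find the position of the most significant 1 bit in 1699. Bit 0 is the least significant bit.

1699 = 11010100011
The topmost 1 is at position 10 (since 2^10 = 1024 ≤ 1699 < 2048).

10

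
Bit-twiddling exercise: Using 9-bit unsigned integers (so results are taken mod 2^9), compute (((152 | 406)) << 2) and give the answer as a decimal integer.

152 = 010011000
406 = 110010110
→ | → 110011110 = 414
→ << 2 (mod 2^9) → 001111000 = 120

120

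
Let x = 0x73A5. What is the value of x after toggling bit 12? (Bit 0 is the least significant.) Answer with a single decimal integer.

25509

x = 111001110100101
bit 12 is currently 1; toggle it via x ^ (1 << 12) = x ^ 4096
→ 110001110100101 = 25509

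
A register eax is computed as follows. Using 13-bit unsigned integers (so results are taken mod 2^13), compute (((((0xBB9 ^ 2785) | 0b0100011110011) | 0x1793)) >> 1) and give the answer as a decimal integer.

4093

0xBB9 = 0101110111001
2785 = 0101011100001
→ ^ → 0000101011000 = 344
0b0100011110011 = 0100011110011
→ | → 0100111111011 = 2555
0x1793 = 1011110010011
→ | → 1111111111011 = 8187
→ >> 1 → 0111111111101 = 4093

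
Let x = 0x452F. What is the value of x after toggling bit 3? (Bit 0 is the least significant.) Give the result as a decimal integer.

x = 100010100101111
bit 3 is currently 1; toggle it via x ^ (1 << 3) = x ^ 8
→ 100010100100111 = 17703

17703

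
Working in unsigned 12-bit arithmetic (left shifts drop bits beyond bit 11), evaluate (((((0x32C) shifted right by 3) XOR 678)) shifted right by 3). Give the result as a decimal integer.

0x32C = 001100101100
→ shifted right by 3 → 000001100101 = 101
678 = 001010100110
→ XOR → 001011000011 = 707
→ shifted right by 3 → 000001011000 = 88

88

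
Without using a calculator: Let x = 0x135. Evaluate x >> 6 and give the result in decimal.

0x135 = 100110101
shift right by 6 → 000000100 = 4
(equivalently, floor(309 / 64))

4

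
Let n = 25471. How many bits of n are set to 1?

25471 = 110001101111111
Count the 1s: 1 + 1 + 1 + 1 + 1 + 1 + 1 + 1 + 1 + 1 + 1 = 11

11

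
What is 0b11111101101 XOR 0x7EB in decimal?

a = 11111101101
0x7EB = 11111101011
XOR → 00000000110 = 6

6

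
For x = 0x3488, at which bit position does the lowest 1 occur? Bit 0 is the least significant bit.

0x3488 = 11010010001000
Trailing zeros: 3, so the lowest set bit is bit 3 (value 8).

3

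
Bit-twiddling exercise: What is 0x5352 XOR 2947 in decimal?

0x5352 = 101001101010010
2947 = 000101110000011
XOR → 101100011010001 = 22737

22737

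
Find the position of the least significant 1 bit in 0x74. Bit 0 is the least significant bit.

2

0x74 = 1110100
Trailing zeros: 2, so the lowest set bit is bit 2 (value 4).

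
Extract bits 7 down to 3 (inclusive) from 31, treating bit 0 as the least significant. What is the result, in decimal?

v = 00011111
Shift right by 3: 00011
Mask low 5 bits: 00011 = 3

3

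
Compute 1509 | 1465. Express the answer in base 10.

1509 = 10111100101
1465 = 10110111001
 OR → 10111111101 = 1533

1533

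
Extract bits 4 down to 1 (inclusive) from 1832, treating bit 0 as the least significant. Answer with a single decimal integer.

4

v = 11100101000
Shift right by 1: 1110010100
Mask low 4 bits: 0100 = 4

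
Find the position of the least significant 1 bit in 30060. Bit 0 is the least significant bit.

2

30060 = 111010101101100
Trailing zeros: 2, so the lowest set bit is bit 2 (value 4).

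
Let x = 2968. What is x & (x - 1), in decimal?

x = 101110011000 = 2968
x - 1 = 101110010111
AND   = 101110010000 = 2960
(x & (x - 1) clears the lowest set bit of x.)

2960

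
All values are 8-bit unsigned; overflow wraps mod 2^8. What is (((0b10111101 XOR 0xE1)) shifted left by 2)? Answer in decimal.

112

0b10111101 = 10111101
0xE1 = 11100001
→ XOR → 01011100 = 92
→ shifted left by 2 (mod 2^8) → 01110000 = 112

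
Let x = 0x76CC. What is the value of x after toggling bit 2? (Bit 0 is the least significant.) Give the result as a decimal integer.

x = 111011011001100
bit 2 is currently 1; toggle it via x ^ (1 << 2) = x ^ 4
→ 111011011001000 = 30408

30408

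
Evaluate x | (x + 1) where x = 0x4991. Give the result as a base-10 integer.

18835

x = 100100110010001 = 18833
x + 1 = 100100110010010
OR    = 100100110010011 = 18835
(x | (x + 1) sets the lowest cleared bit.)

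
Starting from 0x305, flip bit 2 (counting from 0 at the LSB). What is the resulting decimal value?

x = 001100000101
bit 2 is currently 1; toggle it via x ^ (1 << 2) = x ^ 4
→ 001100000001 = 769

769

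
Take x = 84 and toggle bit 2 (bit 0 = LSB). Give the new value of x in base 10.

80

x = 01010100
bit 2 is currently 1; toggle it via x ^ (1 << 2) = x ^ 4
→ 01010000 = 80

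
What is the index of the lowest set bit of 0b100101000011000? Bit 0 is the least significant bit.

3

0b100101000011000 = 100101000011000
Trailing zeros: 3, so the lowest set bit is bit 3 (value 8).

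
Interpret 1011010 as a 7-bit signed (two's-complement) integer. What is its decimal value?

-38

pattern = 1011010 (MSB is 1 ⇒ negative)
Invert: 0100101, add 1 → 0100110 = 38, so the value is -38.
(Equivalently: 90 - 2^7 = 90 - 128 = -38.)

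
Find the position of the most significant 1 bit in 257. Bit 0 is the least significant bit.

257 = 100000001
The topmost 1 is at position 8 (since 2^8 = 256 ≤ 257 < 512).

8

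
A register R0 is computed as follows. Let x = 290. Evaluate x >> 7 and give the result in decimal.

290 = 100100010
shift right by 7 → 000000010 = 2
(equivalently, floor(290 / 128))

2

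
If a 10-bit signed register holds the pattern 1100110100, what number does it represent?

-204

pattern = 1100110100 (MSB is 1 ⇒ negative)
Invert: 0011001011, add 1 → 0011001100 = 204, so the value is -204.
(Equivalently: 820 - 2^10 = 820 - 1024 = -204.)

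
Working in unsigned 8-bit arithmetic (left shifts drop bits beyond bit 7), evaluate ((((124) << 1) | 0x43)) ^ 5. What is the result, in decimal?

254

124 = 01111100
→ << 1 (mod 2^8) → 11111000 = 248
0x43 = 01000011
→ | → 11111011 = 251
5 = 00000101
→ ^ → 11111110 = 254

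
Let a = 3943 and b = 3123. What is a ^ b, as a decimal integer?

852

3943 = 111101100111
3123 = 110000110011
XOR → 001101010100 = 852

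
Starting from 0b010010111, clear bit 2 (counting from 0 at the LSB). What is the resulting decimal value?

x = 010010111
bit 2 is currently 1; clear it via x & ~(1 << 2) = x & ~4
→ 010010011 = 147

147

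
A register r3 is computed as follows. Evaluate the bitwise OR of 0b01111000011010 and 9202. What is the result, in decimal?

16378

a = 01111000011010
9202 = 10001111110010
 OR → 11111111111010 = 16378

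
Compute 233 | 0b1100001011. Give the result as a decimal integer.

1003

233 = 0011101001
b = 1100001011
 OR → 1111101011 = 1003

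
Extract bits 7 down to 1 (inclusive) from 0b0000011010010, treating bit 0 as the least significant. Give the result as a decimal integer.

v = 0000011010010
Shift right by 1: 000001101001
Mask low 7 bits: 1101001 = 105

105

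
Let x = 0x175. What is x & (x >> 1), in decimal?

x = 101110101 = 373
x>>1 = 010111010
AND  = 000110000 = 48
(x & (x >> 1) has a 1 wherever x has two consecutive 1 bits.)

48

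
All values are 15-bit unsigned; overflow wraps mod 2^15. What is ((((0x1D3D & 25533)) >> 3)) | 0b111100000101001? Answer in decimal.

30767

0x1D3D = 001110100111101
25533 = 110001110111101
→ & → 000000100111101 = 317
→ >> 3 → 000000000100111 = 39
0b111100000101001 = 111100000101001
→ | → 111100000101111 = 30767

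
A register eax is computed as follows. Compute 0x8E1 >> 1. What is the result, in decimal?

0x8E1 = 100011100001
shift right by 1 → 010001110000 = 1136
(equivalently, floor(2273 / 2))

1136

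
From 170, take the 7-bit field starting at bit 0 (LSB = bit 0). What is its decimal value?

v = 00000010101010
Shift right by 0: 00000010101010
Mask low 7 bits: 0101010 = 42

42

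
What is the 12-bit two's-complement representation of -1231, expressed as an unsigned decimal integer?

1231 in 12 bits: 010011001111
Invert: 101100110000
Add 1:  101100110001 = 2865
(Check: 2^12 - 1231 = 4096 - 1231 = 2865.)

2865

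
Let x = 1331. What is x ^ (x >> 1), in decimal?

1962

x = 10100110011 = 1331
x>>1 = 01010011001
XOR  = 11110101010 = 1962
(x ^ (x >> 1) gives the standard binary-reflected Gray code of x.)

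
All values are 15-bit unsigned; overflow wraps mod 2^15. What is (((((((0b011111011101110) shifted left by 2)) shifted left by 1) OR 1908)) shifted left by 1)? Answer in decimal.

28392

0b011111011101110 = 011111011101110
→ shifted left by 2 (mod 2^15) → 111101110111000 = 31672
→ shifted left by 1 (mod 2^15) → 111011101110000 = 30576
1908 = 000011101110100
→ OR → 111011101110100 = 30580
→ shifted left by 1 (mod 2^15) → 110111011101000 = 28392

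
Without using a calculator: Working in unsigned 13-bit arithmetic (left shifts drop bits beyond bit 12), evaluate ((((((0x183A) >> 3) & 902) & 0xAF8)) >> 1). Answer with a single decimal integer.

256

0x183A = 1100000111010
→ >> 3 → 0001100000111 = 775
902 = 0001110000110
→ & → 0001100000110 = 774
0xAF8 = 0101011111000
→ & → 0001000000000 = 512
→ >> 1 → 0000100000000 = 256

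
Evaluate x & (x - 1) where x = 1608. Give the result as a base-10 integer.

1600

x = 11001001000 = 1608
x - 1 = 11001000111
AND   = 11001000000 = 1600
(x & (x - 1) clears the lowest set bit of x.)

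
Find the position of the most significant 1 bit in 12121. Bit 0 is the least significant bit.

12121 = 10111101011001
The topmost 1 is at position 13 (since 2^13 = 8192 ≤ 12121 < 16384).

13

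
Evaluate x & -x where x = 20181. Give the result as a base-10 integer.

1

x = 100111011010101 = 20181
-x (two's complement) = …011000100101011
AND   = 000000000000001 = 1
(x & -x isolates the lowest set bit of x.)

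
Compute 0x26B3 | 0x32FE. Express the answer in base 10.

14079

0x26B3 = 10011010110011
0x32FE = 11001011111110
 OR → 11011011111111 = 14079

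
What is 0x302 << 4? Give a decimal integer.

12320

0x302 = 00001100000010
shift left by 4 → 11000000100000 = 12320
(equivalently, 770 × 2^4 = 770 × 16)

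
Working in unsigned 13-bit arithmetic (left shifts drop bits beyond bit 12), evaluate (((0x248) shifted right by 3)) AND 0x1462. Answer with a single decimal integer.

64

0x248 = 0001001001000
→ shifted right by 3 → 0000001001001 = 73
0x1462 = 1010001100010
→ AND → 0000001000000 = 64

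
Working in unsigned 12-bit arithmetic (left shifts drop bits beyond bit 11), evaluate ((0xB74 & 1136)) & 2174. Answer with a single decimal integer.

0xB74 = 101101110100
1136 = 010001110000
→ & → 000001110000 = 112
2174 = 100001111110
→ & → 000001110000 = 112

112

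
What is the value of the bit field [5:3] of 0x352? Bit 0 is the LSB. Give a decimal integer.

v = 1101010010
Shift right by 3: 1101010
Mask low 3 bits: 010 = 2

2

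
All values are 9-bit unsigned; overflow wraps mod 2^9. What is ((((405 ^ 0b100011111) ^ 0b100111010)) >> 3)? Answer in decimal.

54

405 = 110010101
0b100011111 = 100011111
→ ^ → 010001010 = 138
0b100111010 = 100111010
→ ^ → 110110000 = 432
→ >> 3 → 000110110 = 54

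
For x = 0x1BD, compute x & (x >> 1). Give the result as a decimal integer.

156

x = 110111101 = 445
x>>1 = 011011110
AND  = 010011100 = 156
(x & (x >> 1) has a 1 wherever x has two consecutive 1 bits.)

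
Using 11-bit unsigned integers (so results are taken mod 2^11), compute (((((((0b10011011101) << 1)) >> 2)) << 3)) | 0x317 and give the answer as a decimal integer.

0b10011011101 = 10011011101
→ << 1 (mod 2^11) → 00110111010 = 442
→ >> 2 → 00001101110 = 110
→ << 3 (mod 2^11) → 01101110000 = 880
0x317 = 01100010111
→ | → 01101110111 = 887

887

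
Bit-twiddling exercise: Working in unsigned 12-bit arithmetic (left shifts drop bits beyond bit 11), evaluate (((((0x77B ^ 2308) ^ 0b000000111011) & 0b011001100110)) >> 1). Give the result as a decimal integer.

0x77B = 011101111011
2308 = 100100000100
→ ^ → 111001111111 = 3711
0b000000111011 = 000000111011
→ ^ → 111001000100 = 3652
0b011001100110 = 011001100110
→ & → 011001000100 = 1604
→ >> 1 → 001100100010 = 802

802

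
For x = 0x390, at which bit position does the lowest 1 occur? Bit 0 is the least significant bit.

0x390 = 1110010000
Trailing zeros: 4, so the lowest set bit is bit 4 (value 16).

4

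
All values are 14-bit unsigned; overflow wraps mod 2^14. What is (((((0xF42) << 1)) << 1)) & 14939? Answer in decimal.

0xF42 = 00111101000010
→ << 1 (mod 2^14) → 01111010000100 = 7812
→ << 1 (mod 2^14) → 11110100001000 = 15624
14939 = 11101001011011
→ & → 11100000001000 = 14344

14344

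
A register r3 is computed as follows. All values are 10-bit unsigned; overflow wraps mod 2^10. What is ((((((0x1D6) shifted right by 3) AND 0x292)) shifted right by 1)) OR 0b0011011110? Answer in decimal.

223

0x1D6 = 0111010110
→ shifted right by 3 → 0000111010 = 58
0x292 = 1010010010
→ AND → 0000010010 = 18
→ shifted right by 1 → 0000001001 = 9
0b0011011110 = 0011011110
→ OR → 0011011111 = 223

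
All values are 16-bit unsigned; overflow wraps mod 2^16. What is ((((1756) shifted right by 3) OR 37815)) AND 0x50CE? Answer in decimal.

1756 = 0000011011011100
→ shifted right by 3 → 0000000011011011 = 219
37815 = 1001001110110111
→ OR → 1001001111111111 = 37887
0x50CE = 0101000011001110
→ AND → 0001000011001110 = 4302

4302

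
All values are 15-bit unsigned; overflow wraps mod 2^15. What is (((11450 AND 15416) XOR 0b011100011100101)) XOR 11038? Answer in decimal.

11450 = 010110010111010
15416 = 011110000111000
→ AND → 010110000111000 = 11320
0b011100011100101 = 011100011100101
→ XOR → 001010011011101 = 5341
11038 = 010101100011110
→ XOR → 011111111000011 = 16323

16323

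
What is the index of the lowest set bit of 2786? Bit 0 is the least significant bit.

1

2786 = 101011100010
Trailing zeros: 1, so the lowest set bit is bit 1 (value 2).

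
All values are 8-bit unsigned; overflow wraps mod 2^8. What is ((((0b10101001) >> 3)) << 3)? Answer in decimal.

168

0b10101001 = 10101001
→ >> 3 → 00010101 = 21
→ << 3 (mod 2^8) → 10101000 = 168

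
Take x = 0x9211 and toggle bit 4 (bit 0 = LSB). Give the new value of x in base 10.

x = 1001001000010001
bit 4 is currently 1; toggle it via x ^ (1 << 4) = x ^ 16
→ 1001001000000001 = 37377

37377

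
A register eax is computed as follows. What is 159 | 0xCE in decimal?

223

159 = 10011111
0xCE = 11001110
 OR → 11011111 = 223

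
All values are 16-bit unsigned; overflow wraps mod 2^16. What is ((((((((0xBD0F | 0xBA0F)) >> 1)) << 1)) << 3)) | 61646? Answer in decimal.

63742

0xBD0F = 1011110100001111
0xBA0F = 1011101000001111
→ | → 1011111100001111 = 48911
→ >> 1 → 0101111110000111 = 24455
→ << 1 (mod 2^16) → 1011111100001110 = 48910
→ << 3 (mod 2^16) → 1111100001110000 = 63600
61646 = 1111000011001110
→ | → 1111100011111110 = 63742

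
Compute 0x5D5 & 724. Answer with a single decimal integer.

212

0x5D5 = 10111010101
724 = 01011010100
AND → 00011010100 = 212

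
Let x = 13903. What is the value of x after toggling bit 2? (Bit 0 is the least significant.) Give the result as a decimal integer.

13899

x = 11011001001111
bit 2 is currently 1; toggle it via x ^ (1 << 2) = x ^ 4
→ 11011001001011 = 13899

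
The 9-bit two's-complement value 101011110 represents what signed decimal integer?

-162

pattern = 101011110 (MSB is 1 ⇒ negative)
Invert: 010100001, add 1 → 010100010 = 162, so the value is -162.
(Equivalently: 350 - 2^9 = 350 - 512 = -162.)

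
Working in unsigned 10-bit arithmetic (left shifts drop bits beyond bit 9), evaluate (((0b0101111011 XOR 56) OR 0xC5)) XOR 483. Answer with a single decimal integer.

36

0b0101111011 = 0101111011
56 = 0000111000
→ XOR → 0101000011 = 323
0xC5 = 0011000101
→ OR → 0111000111 = 455
483 = 0111100011
→ XOR → 0000100100 = 36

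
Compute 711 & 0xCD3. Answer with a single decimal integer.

711 = 001011000111
0xCD3 = 110011010011
AND → 000011000011 = 195

195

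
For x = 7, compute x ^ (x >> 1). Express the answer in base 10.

x = 111 = 7
x>>1 = 011
XOR  = 100 = 4
(x ^ (x >> 1) gives the standard binary-reflected Gray code of x.)

4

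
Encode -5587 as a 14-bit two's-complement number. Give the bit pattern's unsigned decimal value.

5587 in 14 bits: 01010111010011
Invert: 10101000101100
Add 1:  10101000101101 = 10797
(Check: 2^14 - 5587 = 16384 - 5587 = 10797.)

10797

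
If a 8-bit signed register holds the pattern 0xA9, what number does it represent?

-87

pattern = 10101001 (MSB is 1 ⇒ negative)
Invert: 01010110, add 1 → 01010111 = 87, so the value is -87.
(Equivalently: 169 - 2^8 = 169 - 256 = -87.)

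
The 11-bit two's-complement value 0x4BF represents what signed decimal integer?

-833

pattern = 10010111111 (MSB is 1 ⇒ negative)
Invert: 01101000000, add 1 → 01101000001 = 833, so the value is -833.
(Equivalently: 1215 - 2^11 = 1215 - 2048 = -833.)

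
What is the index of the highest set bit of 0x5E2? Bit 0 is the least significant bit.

0x5E2 = 10111100010
The topmost 1 is at position 10 (since 2^10 = 1024 ≤ 1506 < 2048).

10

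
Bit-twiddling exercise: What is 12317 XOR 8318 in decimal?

12317 = 11000000011101
8318 = 10000001111110
XOR → 01000001100011 = 4195

4195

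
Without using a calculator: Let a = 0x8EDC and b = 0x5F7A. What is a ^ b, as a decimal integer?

53670

0x8EDC = 1000111011011100
0x5F7A = 0101111101111010
XOR → 1101000110100110 = 53670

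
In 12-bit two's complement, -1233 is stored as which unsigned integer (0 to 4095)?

1233 in 12 bits: 010011010001
Invert: 101100101110
Add 1:  101100101111 = 2863
(Check: 2^12 - 1233 = 4096 - 1233 = 2863.)

2863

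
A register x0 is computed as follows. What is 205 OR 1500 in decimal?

1501

205 = 00011001101
1500 = 10111011100
 OR → 10111011101 = 1501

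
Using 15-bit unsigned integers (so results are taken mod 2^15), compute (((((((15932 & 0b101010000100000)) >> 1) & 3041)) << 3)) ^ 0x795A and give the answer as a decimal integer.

15932 = 011111000111100
0b101010000100000 = 101010000100000
→ & → 001010000100000 = 5152
→ >> 1 → 000101000010000 = 2576
3041 = 000101111100001
→ & → 000101000000000 = 2560
→ << 3 (mod 2^15) → 101000000000000 = 20480
0x795A = 111100101011010
→ ^ → 010100101011010 = 10586

10586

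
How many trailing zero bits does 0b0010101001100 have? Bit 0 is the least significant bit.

0b0010101001100 = 10101001100
Trailing zeros: 2, so the lowest set bit is bit 2 (value 4).

2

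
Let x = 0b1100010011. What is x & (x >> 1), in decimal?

257

x = 1100010011 = 787
x>>1 = 0110001001
AND  = 0100000001 = 257
(x & (x >> 1) has a 1 wherever x has two consecutive 1 bits.)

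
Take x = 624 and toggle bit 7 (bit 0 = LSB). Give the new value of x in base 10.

752

x = 1001110000
bit 7 is currently 0; toggle it via x ^ (1 << 7) = x ^ 128
→ 1011110000 = 752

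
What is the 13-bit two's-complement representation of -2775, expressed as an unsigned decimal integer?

2775 in 13 bits: 0101011010111
Invert: 1010100101000
Add 1:  1010100101001 = 5417
(Check: 2^13 - 2775 = 8192 - 2775 = 5417.)

5417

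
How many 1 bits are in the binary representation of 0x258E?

0x258E = 10010110001110
Count the 1s: 1 + 1 + 1 + 1 + 1 + 1 + 1 = 7

7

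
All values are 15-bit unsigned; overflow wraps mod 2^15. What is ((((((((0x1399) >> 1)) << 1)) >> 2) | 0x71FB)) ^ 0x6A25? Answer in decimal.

8154

0x1399 = 001001110011001
→ >> 1 → 000100111001100 = 2508
→ << 1 (mod 2^15) → 001001110011000 = 5016
→ >> 2 → 000010011100110 = 1254
0x71FB = 111000111111011
→ | → 111010111111111 = 30207
0x6A25 = 110101000100101
→ ^ → 001111111011010 = 8154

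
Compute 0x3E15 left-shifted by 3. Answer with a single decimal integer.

0x3E15 = 00011111000010101
shift left by 3 → 11111000010101000 = 127144
(equivalently, 15893 × 2^3 = 15893 × 8)

127144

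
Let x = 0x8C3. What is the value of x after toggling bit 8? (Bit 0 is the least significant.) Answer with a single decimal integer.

2499

x = 100011000011
bit 8 is currently 0; toggle it via x ^ (1 << 8) = x ^ 256
→ 100111000011 = 2499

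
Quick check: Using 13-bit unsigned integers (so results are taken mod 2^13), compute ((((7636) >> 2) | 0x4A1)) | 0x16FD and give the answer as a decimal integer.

7636 = 1110111010100
→ >> 2 → 0011101110101 = 1909
0x4A1 = 0010010100001
→ | → 0011111110101 = 2037
0x16FD = 1011011111101
→ | → 1011111111101 = 6141

6141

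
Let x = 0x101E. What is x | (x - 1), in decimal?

x = 1000000011110 = 4126
x - 1 = 1000000011101
OR    = 1000000011111 = 4127
(x | (x - 1) sets all bits below the lowest set bit.)

4127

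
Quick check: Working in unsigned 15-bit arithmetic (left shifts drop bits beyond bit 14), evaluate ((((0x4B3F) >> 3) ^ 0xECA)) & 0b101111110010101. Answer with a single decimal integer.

0x4B3F = 100101100111111
→ >> 3 → 000100101100111 = 2407
0xECA = 000111011001010
→ ^ → 000011110101101 = 1965
0b101111110010101 = 101111110010101
→ & → 000011110000101 = 1925

1925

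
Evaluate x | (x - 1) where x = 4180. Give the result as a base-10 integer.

4183

x = 1000001010100 = 4180
x - 1 = 1000001010011
OR    = 1000001010111 = 4183
(x | (x - 1) sets all bits below the lowest set bit.)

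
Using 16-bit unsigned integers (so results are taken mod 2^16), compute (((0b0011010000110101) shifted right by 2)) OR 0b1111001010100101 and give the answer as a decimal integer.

65453

0b0011010000110101 = 0011010000110101
→ shifted right by 2 → 0000110100001101 = 3341
0b1111001010100101 = 1111001010100101
→ OR → 1111111110101101 = 65453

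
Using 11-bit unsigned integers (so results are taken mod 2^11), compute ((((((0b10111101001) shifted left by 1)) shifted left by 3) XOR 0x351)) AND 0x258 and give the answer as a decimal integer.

64

0b10111101001 = 10111101001
→ shifted left by 1 (mod 2^11) → 01111010010 = 978
→ shifted left by 3 (mod 2^11) → 11010010000 = 1680
0x351 = 01101010001
→ XOR → 10111000001 = 1473
0x258 = 01001011000
→ AND → 00001000000 = 64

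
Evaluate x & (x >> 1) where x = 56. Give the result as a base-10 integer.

x = 111000 = 56
x>>1 = 011100
AND  = 011000 = 24
(x & (x >> 1) has a 1 wherever x has two consecutive 1 bits.)

24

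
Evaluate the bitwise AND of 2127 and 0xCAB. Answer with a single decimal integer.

2059

2127 = 100001001111
0xCAB = 110010101011
AND → 100000001011 = 2059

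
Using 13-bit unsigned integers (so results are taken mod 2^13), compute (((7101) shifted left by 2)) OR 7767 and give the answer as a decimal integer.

7927

7101 = 1101110111101
→ shifted left by 2 (mod 2^13) → 0111011110100 = 3828
7767 = 1111001010111
→ OR → 1111011110111 = 7927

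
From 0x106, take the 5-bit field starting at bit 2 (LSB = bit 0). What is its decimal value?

1

v = 0100000110
Shift right by 2: 01000001
Mask low 5 bits: 00001 = 1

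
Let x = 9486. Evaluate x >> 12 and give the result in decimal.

2

9486 = 10010100001110
shift right by 12 → 00000000000010 = 2
(equivalently, floor(9486 / 4096))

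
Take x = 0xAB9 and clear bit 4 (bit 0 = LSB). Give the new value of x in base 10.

2729

x = 101010111001
bit 4 is currently 1; clear it via x & ~(1 << 4) = x & ~16
→ 101010101001 = 2729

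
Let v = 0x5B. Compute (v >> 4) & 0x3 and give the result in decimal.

1

v = 00001011011
Shift right by 4: 0000101
Mask low 2 bits: 01 = 1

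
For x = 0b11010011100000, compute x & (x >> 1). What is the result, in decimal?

4192

x = 11010011100000 = 13536
x>>1 = 01101001110000
AND  = 01000001100000 = 4192
(x & (x >> 1) has a 1 wherever x has two consecutive 1 bits.)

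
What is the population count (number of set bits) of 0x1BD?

0x1BD = 110111101
Count the 1s: 1 + 1 + 1 + 1 + 1 + 1 + 1 = 7

7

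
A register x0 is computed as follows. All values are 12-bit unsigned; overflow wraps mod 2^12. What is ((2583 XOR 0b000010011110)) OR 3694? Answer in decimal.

2583 = 101000010111
0b000010011110 = 000010011110
→ XOR → 101010001001 = 2697
3694 = 111001101110
→ OR → 111011101111 = 3823

3823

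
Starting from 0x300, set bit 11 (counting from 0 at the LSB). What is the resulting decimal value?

x = 001100000000
bit 11 is currently 0; set it via x | (1 << 11) = x | 2048
→ 101100000000 = 2816

2816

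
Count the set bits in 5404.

6

5404 = 1010100011100
Count the 1s: 1 + 1 + 1 + 1 + 1 + 1 = 6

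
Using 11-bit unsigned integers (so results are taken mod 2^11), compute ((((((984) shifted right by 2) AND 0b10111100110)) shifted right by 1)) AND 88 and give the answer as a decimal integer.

80

984 = 01111011000
→ shifted right by 2 → 00011110110 = 246
0b10111100110 = 10111100110
→ AND → 00011100110 = 230
→ shifted right by 1 → 00001110011 = 115
88 = 00001011000
→ AND → 00001010000 = 80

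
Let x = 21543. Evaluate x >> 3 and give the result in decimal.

21543 = 101010000100111
shift right by 3 → 000101010000100 = 2692
(equivalently, floor(21543 / 8))

2692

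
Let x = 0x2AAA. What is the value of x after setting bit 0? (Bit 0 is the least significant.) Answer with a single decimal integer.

x = 10101010101010
bit 0 is currently 0; set it via x | (1 << 0) = x | 1
→ 10101010101011 = 10923

10923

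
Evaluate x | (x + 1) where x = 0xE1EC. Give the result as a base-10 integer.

57837

x = 1110000111101100 = 57836
x + 1 = 1110000111101101
OR    = 1110000111101101 = 57837
(x | (x + 1) sets the lowest cleared bit.)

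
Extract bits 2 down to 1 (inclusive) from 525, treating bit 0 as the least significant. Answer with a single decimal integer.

2

v = 1000001101
Shift right by 1: 100000110
Mask low 2 bits: 10 = 2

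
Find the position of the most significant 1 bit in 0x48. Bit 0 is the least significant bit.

0x48 = 1001000
The topmost 1 is at position 6 (since 2^6 = 64 ≤ 72 < 128).

6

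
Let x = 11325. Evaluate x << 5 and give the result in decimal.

362400

11325 = 0000010110000111101
shift left by 5 → 1011000011110100000 = 362400
(equivalently, 11325 × 2^5 = 11325 × 32)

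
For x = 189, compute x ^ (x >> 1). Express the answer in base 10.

x = 10111101 = 189
x>>1 = 01011110
XOR  = 11100011 = 227
(x ^ (x >> 1) gives the standard binary-reflected Gray code of x.)

227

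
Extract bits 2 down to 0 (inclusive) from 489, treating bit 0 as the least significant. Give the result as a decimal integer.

v = 111101001
Shift right by 0: 111101001
Mask low 3 bits: 001 = 1

1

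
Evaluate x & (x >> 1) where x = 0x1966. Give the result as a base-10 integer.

x = 1100101100110 = 6502
x>>1 = 0110010110011
AND  = 0100000100010 = 2082
(x & (x >> 1) has a 1 wherever x has two consecutive 1 bits.)

2082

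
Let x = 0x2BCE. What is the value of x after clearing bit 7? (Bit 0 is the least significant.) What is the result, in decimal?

x = 10101111001110
bit 7 is currently 1; clear it via x & ~(1 << 7) = x & ~128
→ 10101101001110 = 11086

11086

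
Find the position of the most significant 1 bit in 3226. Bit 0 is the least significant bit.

11

3226 = 110010011010
The topmost 1 is at position 11 (since 2^11 = 2048 ≤ 3226 < 4096).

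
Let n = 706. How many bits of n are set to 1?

4

706 = 1011000010
Count the 1s: 1 + 1 + 1 + 1 = 4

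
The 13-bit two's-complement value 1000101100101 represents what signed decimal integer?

-3739

pattern = 1000101100101 (MSB is 1 ⇒ negative)
Invert: 0111010011010, add 1 → 0111010011011 = 3739, so the value is -3739.
(Equivalently: 4453 - 2^13 = 4453 - 8192 = -3739.)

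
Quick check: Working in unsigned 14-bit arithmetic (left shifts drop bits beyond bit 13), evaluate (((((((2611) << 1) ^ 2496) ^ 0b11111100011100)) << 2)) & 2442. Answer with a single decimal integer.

2611 = 00101000110011
→ << 1 (mod 2^14) → 01010001100110 = 5222
2496 = 00100111000000
→ ^ → 01110110100110 = 7590
0b11111100011100 = 11111100011100
→ ^ → 10001010111010 = 8890
→ << 2 (mod 2^14) → 00101011101000 = 2792
2442 = 00100110001010
→ & → 00100010001000 = 2184

2184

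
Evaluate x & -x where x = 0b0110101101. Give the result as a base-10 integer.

x = 110101101 = 429
-x (two's complement) = …001010011
AND   = 000000001 = 1
(x & -x isolates the lowest set bit of x.)

1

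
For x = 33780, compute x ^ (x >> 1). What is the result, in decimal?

49678

x = 1000001111110100 = 33780
x>>1 = 0100000111111010
XOR  = 1100001000001110 = 49678
(x ^ (x >> 1) gives the standard binary-reflected Gray code of x.)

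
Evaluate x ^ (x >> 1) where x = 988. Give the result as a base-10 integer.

x = 1111011100 = 988
x>>1 = 0111101110
XOR  = 1000110010 = 562
(x ^ (x >> 1) gives the standard binary-reflected Gray code of x.)

562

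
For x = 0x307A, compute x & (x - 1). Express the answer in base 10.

x = 11000001111010 = 12410
x - 1 = 11000001111001
AND   = 11000001111000 = 12408
(x & (x - 1) clears the lowest set bit of x.)

12408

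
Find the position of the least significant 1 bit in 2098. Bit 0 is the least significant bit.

2098 = 100000110010
Trailing zeros: 1, so the lowest set bit is bit 1 (value 2).

1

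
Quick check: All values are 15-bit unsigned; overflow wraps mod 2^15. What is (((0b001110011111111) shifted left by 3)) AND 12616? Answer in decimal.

8520

0b001110011111111 = 001110011111111
→ shifted left by 3 (mod 2^15) → 110011111111000 = 26616
12616 = 011000101001000
→ AND → 010000101001000 = 8520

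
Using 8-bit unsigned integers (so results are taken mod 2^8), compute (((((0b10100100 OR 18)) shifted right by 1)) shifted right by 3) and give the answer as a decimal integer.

11

0b10100100 = 10100100
18 = 00010010
→ OR → 10110110 = 182
→ shifted right by 1 → 01011011 = 91
→ shifted right by 3 → 00001011 = 11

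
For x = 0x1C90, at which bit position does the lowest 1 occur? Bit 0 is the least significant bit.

0x1C90 = 1110010010000
Trailing zeros: 4, so the lowest set bit is bit 4 (value 16).

4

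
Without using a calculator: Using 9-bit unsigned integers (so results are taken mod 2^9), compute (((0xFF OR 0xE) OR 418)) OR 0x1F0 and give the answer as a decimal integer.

511

0xFF = 011111111
0xE = 000001110
→ OR → 011111111 = 255
418 = 110100010
→ OR → 111111111 = 511
0x1F0 = 111110000
→ OR → 111111111 = 511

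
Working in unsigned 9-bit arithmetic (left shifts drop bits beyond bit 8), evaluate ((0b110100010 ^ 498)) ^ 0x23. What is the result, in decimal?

0b110100010 = 110100010
498 = 111110010
→ ^ → 001010000 = 80
0x23 = 000100011
→ ^ → 001110011 = 115

115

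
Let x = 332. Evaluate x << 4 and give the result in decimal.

5312

332 = 0000101001100
shift left by 4 → 1010011000000 = 5312
(equivalently, 332 × 2^4 = 332 × 16)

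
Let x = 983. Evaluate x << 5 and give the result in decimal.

31456

983 = 000001111010111
shift left by 5 → 111101011100000 = 31456
(equivalently, 983 × 2^5 = 983 × 32)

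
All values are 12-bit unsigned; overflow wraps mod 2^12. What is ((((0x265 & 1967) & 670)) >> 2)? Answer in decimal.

0x265 = 001001100101
1967 = 011110101111
→ & → 001000100101 = 549
670 = 001010011110
→ & → 001000000100 = 516
→ >> 2 → 000010000001 = 129

129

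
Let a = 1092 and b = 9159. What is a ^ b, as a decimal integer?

10115

1092 = 00010001000100
9159 = 10001111000111
XOR → 10011110000011 = 10115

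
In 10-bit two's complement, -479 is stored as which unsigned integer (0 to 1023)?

545

479 in 10 bits: 0111011111
Invert: 1000100000
Add 1:  1000100001 = 545
(Check: 2^10 - 479 = 1024 - 479 = 545.)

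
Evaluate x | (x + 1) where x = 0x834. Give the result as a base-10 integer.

2101

x = 100000110100 = 2100
x + 1 = 100000110101
OR    = 100000110101 = 2101
(x | (x + 1) sets the lowest cleared bit.)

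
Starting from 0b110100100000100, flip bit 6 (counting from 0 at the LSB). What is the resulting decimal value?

x = 110100100000100
bit 6 is currently 0; toggle it via x ^ (1 << 6) = x ^ 64
→ 110100101000100 = 26948

26948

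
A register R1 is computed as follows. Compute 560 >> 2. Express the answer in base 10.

560 = 1000110000
shift right by 2 → 0010001100 = 140
(equivalently, floor(560 / 4))

140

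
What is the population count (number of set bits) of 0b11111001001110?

9

n = 11111001001110
Count the 1s: 1 + 1 + 1 + 1 + 1 + 1 + 1 + 1 + 1 = 9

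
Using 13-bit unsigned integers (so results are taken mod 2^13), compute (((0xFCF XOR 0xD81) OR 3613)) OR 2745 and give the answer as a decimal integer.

3839

0xFCF = 0111111001111
0xD81 = 0110110000001
→ XOR → 0001001001110 = 590
3613 = 0111000011101
→ OR → 0111001011111 = 3679
2745 = 0101010111001
→ OR → 0111011111111 = 3839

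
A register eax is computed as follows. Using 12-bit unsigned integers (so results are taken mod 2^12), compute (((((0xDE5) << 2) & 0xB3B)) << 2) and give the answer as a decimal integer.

3136

0xDE5 = 110111100101
→ << 2 (mod 2^12) → 011110010100 = 1940
0xB3B = 101100111011
→ & → 001100010000 = 784
→ << 2 (mod 2^12) → 110001000000 = 3136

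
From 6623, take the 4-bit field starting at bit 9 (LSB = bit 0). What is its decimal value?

v = 01100111011111
Shift right by 9: 01100
Mask low 4 bits: 1100 = 12

12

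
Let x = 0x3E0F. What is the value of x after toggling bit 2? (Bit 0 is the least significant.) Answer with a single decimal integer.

x = 11111000001111
bit 2 is currently 1; toggle it via x ^ (1 << 2) = x ^ 4
→ 11111000001011 = 15883

15883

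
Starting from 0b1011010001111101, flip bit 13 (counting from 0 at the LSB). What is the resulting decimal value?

38013

x = 1011010001111101
bit 13 is currently 1; toggle it via x ^ (1 << 13) = x ^ 8192
→ 1001010001111101 = 38013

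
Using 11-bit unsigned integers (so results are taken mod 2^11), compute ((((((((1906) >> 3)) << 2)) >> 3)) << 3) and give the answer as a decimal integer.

1906 = 11101110010
→ >> 3 → 00011101110 = 238
→ << 2 (mod 2^11) → 01110111000 = 952
→ >> 3 → 00001110111 = 119
→ << 3 (mod 2^11) → 01110111000 = 952

952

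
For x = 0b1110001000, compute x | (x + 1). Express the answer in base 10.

905

x = 1110001000 = 904
x + 1 = 1110001001
OR    = 1110001001 = 905
(x | (x + 1) sets the lowest cleared bit.)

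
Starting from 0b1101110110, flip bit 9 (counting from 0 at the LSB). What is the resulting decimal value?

x = 1101110110
bit 9 is currently 1; toggle it via x ^ (1 << 9) = x ^ 512
→ 0101110110 = 374

374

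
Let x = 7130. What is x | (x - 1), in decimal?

x = 1101111011010 = 7130
x - 1 = 1101111011001
OR    = 1101111011011 = 7131
(x | (x - 1) sets all bits below the lowest set bit.)

7131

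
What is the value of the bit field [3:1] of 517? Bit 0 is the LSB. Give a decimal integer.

2

v = 0001000000101
Shift right by 1: 000100000010
Mask low 3 bits: 010 = 2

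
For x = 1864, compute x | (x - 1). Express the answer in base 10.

x = 11101001000 = 1864
x - 1 = 11101000111
OR    = 11101001111 = 1871
(x | (x - 1) sets all bits below the lowest set bit.)

1871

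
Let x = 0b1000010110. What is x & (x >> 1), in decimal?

x = 1000010110 = 534
x>>1 = 0100001011
AND  = 0000000010 = 2
(x & (x >> 1) has a 1 wherever x has two consecutive 1 bits.)

2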